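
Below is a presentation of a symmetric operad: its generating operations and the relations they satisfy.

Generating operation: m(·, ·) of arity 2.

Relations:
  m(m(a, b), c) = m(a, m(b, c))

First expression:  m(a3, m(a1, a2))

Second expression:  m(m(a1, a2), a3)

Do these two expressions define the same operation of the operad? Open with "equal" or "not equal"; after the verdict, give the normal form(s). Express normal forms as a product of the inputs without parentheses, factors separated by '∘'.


The first composite normalizes to a3 ∘ a1 ∘ a2
The second composite normalizes to a1 ∘ a2 ∘ a3
No match — not equal.

not equal: they reduce to a3 ∘ a1 ∘ a2 and a1 ∘ a2 ∘ a3


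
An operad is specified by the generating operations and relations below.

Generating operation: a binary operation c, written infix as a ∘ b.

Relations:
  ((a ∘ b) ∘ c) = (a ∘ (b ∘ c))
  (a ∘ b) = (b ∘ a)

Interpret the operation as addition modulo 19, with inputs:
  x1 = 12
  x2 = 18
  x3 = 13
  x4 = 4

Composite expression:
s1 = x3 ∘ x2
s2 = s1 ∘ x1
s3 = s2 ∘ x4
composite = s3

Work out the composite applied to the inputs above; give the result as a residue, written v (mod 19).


(x3 ∘ x2) = 12
((x3 ∘ x2) ∘ x1) = 5
(((x3 ∘ x2) ∘ x1) ∘ x4) = 9

9 (mod 19)


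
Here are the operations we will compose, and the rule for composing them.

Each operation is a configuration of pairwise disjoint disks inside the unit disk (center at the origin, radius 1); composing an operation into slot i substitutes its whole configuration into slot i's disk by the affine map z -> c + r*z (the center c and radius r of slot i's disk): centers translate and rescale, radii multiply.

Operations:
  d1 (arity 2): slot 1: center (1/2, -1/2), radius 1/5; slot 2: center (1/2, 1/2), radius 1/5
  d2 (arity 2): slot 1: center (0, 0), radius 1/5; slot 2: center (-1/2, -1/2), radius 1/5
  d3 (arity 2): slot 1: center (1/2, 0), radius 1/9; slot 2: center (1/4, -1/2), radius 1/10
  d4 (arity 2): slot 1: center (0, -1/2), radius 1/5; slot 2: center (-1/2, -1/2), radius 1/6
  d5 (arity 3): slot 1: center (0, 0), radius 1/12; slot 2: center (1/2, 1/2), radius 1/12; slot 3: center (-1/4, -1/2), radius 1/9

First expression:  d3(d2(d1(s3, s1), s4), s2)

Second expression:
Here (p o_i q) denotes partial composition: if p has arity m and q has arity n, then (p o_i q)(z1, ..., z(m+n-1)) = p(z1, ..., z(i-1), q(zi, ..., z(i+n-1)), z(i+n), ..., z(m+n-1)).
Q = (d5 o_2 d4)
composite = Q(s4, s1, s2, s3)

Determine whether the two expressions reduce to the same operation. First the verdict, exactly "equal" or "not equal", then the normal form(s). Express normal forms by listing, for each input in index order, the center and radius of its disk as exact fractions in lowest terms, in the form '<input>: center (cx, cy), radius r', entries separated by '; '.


not equal; first: s1: center (23/45, 1/90), radius 1/225; s2: center (1/4, -1/2), radius 1/10; s3: center (23/45, -1/90), radius 1/225; s4: center (4/9, -1/18), radius 1/45; second: s1: center (1/2, 11/24), radius 1/60; s2: center (11/24, 11/24), radius 1/72; s3: center (-1/4, -1/2), radius 1/9; s4: center (0, 0), radius 1/12

The first composite normalizes to s1: center (23/45, 1/90), radius 1/225; s2: center (1/4, -1/2), radius 1/10; s3: center (23/45, -1/90), radius 1/225; s4: center (4/9, -1/18), radius 1/45
The second composite normalizes to s1: center (1/2, 11/24), radius 1/60; s2: center (11/24, 11/24), radius 1/72; s3: center (-1/4, -1/2), radius 1/9; s4: center (0, 0), radius 1/12
They disagree, so not equal.


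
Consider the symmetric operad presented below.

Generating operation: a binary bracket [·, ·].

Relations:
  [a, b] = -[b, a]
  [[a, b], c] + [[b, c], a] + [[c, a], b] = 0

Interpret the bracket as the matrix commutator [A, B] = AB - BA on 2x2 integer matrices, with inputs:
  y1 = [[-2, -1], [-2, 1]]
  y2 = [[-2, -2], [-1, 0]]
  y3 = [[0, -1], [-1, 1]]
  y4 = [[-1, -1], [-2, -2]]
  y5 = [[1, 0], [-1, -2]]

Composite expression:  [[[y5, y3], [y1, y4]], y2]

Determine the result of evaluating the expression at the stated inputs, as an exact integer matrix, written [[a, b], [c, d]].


[[-24, -48], [48, 24]]

[y5, y3] = [[-1, -3], [4, 1]]
[y1, y4] = [[0, 4], [-8, 0]]
[[y5, y3], [y1, y4]] = [[8, -8], [-16, -8]]
[[[y5, y3], [y1, y4]], y2] = [[-24, -48], [48, 24]]


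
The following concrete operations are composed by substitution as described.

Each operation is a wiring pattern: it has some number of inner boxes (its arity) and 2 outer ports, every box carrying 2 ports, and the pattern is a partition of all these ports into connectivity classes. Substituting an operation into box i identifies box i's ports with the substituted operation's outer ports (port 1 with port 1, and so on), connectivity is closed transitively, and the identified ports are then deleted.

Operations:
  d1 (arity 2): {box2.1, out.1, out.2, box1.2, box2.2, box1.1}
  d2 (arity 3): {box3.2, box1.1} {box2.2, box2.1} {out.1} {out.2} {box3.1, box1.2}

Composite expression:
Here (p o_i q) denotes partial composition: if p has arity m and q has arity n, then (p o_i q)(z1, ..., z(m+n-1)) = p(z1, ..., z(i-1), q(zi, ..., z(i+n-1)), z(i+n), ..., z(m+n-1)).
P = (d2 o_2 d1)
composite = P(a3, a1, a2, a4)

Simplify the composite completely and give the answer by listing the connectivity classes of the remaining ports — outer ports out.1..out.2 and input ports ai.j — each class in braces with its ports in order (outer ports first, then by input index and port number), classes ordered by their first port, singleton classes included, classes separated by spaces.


{out.1} {out.2} {a1.1, a1.2, a2.1, a2.2} {a3.1, a4.2} {a3.2, a4.1}

Substituting into d2 glues patterns; closure does the rest.
through d1, on inputs (a1, a2): {out.1, out.2, a1.1, a1.2, a2.1, a2.2} (out.j = stage outer ports)
through d2, on inputs (a3, a1, a2, a4): {out.1} {out.2} {a1.1, a1.2, a2.1, a2.2} {a3.1, a4.2} {a3.2, a4.1} (out.j = stage outer ports)


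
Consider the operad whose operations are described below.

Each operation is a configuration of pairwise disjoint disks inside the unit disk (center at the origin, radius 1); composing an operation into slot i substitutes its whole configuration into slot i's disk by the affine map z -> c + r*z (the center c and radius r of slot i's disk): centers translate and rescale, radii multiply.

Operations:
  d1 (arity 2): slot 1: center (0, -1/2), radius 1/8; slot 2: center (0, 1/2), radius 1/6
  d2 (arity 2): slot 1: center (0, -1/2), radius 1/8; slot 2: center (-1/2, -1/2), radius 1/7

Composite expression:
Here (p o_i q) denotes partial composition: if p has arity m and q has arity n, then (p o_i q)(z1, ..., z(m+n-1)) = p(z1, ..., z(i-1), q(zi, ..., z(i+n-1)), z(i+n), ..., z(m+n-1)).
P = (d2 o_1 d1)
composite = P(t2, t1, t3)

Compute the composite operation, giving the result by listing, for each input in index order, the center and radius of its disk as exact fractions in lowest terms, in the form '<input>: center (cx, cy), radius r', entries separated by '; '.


t1: center (0, -7/16), radius 1/48; t2: center (0, -9/16), radius 1/64; t3: center (-1/2, -1/2), radius 1/7

Follow each t-input down from d2: c' goes to c + r*c', radius to r*r'.
input t2: applying the 2 nested substitutions gives center (0, -9/16), radius 1/64
input t1: applying the 2 nested substitutions gives center (0, -7/16), radius 1/48
input t3: applying the 1 nested substitution gives center (-1/2, -1/2), radius 1/7


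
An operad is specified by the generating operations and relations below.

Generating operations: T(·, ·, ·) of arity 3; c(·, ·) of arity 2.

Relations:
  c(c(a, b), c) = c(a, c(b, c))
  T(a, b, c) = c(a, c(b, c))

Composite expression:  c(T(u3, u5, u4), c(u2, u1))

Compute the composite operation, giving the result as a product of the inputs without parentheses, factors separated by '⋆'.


u3 ⋆ u5 ⋆ u4 ⋆ u2 ⋆ u1

Associativity of c dissolves the nesting; only the u-input order survives.
T(u3, u5, u4) unparenthesizes to u3 ⋆ u5 ⋆ u4
c(u2, u1) unparenthesizes to u2 ⋆ u1
c(T(u3, u5, u4), c(u2, u1)) unparenthesizes to u3 ⋆ u5 ⋆ u4 ⋆ u2 ⋆ u1


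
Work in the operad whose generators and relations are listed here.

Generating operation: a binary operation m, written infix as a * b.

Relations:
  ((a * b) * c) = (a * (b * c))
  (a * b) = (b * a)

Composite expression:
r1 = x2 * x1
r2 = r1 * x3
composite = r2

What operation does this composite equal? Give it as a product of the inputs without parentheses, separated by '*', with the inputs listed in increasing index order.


x1 * x2 * x3

Any arrangement under m is one operation, so sort the x-inputs.
(x2 * x1) spells out as x2 * x1
((x2 * x1) * x3) spells out as x2 * x1 * x3
reordering the factors by index: x1 * x2 * x3


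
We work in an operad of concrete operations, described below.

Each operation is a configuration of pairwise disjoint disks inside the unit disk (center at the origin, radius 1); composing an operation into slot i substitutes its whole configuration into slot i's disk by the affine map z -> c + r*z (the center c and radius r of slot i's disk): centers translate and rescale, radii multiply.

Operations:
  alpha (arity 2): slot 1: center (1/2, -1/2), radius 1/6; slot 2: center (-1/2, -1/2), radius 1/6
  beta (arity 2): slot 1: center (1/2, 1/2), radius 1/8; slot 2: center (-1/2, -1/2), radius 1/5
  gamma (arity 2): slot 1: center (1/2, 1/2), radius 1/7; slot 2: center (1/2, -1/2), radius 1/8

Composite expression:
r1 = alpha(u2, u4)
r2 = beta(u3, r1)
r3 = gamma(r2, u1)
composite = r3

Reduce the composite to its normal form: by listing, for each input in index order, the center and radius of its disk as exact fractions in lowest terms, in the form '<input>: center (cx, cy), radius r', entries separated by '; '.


Nesting under gamma composes maps z -> c + r*z down each u-path.
u3 passes through 2 substitutions, ending at center (4/7, 4/7), radius 1/56
u2 passes through 3 substitutions, ending at center (31/70, 29/70), radius 1/210
u4 passes through 3 substitutions, ending at center (29/70, 29/70), radius 1/210
u1 passes through 1 substitution, ending at center (1/2, -1/2), radius 1/8

u1: center (1/2, -1/2), radius 1/8; u2: center (31/70, 29/70), radius 1/210; u3: center (4/7, 4/7), radius 1/56; u4: center (29/70, 29/70), radius 1/210


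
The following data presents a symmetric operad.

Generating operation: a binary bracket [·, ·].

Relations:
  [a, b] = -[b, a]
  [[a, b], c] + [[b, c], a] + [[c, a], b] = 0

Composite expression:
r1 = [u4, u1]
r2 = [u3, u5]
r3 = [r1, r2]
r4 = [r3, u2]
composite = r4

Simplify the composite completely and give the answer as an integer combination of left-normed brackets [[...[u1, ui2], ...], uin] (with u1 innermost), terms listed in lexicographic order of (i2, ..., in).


-[[[[u1, u4], u3], u5], u2] + [[[[u1, u4], u5], u3], u2]

Expand each bracket as ab - ba; the u1-initial words give the coefficients.
Composite bracket: [[[u4, u1], [u3, u5]], u2]
Expanding via [a, b] = ab - ba: 16 signed words (2^4 = 16).
Collect the words opening with u1:
  the word u1u4u3u5u2 carries sign -1 and contributes -[[[[u1, u4], u3], u5], u2]
  the word u1u4u5u3u2 carries sign +1 and contributes +[[[[u1, u4], u5], u3], u2]


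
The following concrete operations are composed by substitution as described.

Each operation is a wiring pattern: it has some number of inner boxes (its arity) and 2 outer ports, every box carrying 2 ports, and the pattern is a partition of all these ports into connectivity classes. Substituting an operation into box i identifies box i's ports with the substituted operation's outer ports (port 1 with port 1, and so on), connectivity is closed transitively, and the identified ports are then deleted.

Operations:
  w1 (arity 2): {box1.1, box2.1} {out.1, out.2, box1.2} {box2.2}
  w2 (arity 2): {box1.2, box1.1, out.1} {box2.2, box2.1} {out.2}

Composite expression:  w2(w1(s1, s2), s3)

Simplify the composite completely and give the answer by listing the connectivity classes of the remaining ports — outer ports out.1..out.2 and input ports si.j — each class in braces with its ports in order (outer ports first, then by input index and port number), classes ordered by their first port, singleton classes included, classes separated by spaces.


{out.1, s1.2} {out.2} {s1.1, s2.1} {s2.2} {s3.1, s3.2}

Reachability decides: close wires over w2-identified ports.
the subtree at w1 composes to {out.1, out.2, s1.2} {s1.1, s2.1} {s2.2} on (s1, s2); out.j = own outer ports
the subtree at w2 composes to {out.1, s1.2} {out.2} {s1.1, s2.1} {s2.2} {s3.1, s3.2} on (s1, s2, s3); out.j = own outer ports


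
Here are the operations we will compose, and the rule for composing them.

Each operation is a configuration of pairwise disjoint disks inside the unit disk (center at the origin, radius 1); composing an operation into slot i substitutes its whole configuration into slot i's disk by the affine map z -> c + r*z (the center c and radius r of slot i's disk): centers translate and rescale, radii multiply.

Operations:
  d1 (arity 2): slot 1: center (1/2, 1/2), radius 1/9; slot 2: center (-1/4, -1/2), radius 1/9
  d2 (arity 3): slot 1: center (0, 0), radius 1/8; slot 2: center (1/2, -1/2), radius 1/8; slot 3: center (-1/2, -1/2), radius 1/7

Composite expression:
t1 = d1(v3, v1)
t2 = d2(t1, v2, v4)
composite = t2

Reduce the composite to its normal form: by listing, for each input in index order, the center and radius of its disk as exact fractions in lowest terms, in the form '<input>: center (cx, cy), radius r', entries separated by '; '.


Affine substitution under d2: radii multiply and v-centers shift.
input v3: applying the 2 nested substitutions gives center (1/16, 1/16), radius 1/72
input v1: applying the 2 nested substitutions gives center (-1/32, -1/16), radius 1/72
input v2: applying the 1 nested substitution gives center (1/2, -1/2), radius 1/8
input v4: applying the 1 nested substitution gives center (-1/2, -1/2), radius 1/7

v1: center (-1/32, -1/16), radius 1/72; v2: center (1/2, -1/2), radius 1/8; v3: center (1/16, 1/16), radius 1/72; v4: center (-1/2, -1/2), radius 1/7


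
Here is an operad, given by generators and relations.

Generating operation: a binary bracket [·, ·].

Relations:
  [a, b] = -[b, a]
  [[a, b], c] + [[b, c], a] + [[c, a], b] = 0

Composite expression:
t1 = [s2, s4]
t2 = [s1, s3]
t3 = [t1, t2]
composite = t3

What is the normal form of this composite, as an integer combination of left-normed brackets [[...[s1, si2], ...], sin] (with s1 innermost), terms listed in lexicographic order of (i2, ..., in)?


-[[[s1, s3], s2], s4] + [[[s1, s3], s4], s2]


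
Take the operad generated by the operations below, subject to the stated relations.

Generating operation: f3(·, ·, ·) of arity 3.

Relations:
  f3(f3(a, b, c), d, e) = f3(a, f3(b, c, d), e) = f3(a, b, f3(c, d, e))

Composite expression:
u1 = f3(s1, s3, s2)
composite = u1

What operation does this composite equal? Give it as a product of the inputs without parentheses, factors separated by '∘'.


s1 ∘ s3 ∘ s2

Associativity of f3 dissolves the nesting; only the s-input order survives.
f3(s1, s3, s2) collapses to s1 ∘ s3 ∘ s2


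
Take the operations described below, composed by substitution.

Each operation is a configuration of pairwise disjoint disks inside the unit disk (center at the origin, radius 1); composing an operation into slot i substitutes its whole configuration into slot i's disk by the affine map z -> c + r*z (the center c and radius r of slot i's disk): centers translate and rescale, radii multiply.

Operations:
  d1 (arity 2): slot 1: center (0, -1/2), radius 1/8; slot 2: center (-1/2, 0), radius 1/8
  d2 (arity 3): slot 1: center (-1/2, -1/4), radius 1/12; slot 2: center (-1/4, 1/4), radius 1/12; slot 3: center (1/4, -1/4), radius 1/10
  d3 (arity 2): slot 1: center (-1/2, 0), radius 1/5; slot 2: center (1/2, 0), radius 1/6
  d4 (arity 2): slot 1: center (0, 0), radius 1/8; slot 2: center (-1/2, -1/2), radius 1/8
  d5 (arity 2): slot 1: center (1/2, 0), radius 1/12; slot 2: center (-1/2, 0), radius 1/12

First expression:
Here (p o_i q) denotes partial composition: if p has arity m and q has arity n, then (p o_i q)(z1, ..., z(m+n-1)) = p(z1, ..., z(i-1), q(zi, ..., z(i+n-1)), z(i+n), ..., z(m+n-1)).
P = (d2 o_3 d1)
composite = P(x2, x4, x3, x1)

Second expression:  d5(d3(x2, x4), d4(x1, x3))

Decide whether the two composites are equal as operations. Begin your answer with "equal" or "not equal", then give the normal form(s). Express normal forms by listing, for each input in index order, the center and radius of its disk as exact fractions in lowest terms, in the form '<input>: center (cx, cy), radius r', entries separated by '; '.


not equal — first x1: center (1/5, -1/4), radius 1/80; x2: center (-1/2, -1/4), radius 1/12; x3: center (1/4, -3/10), radius 1/80; x4: center (-1/4, 1/4), radius 1/12, second x1: center (-1/2, 0), radius 1/96; x2: center (11/24, 0), radius 1/60; x3: center (-13/24, -1/24), radius 1/96; x4: center (13/24, 0), radius 1/72


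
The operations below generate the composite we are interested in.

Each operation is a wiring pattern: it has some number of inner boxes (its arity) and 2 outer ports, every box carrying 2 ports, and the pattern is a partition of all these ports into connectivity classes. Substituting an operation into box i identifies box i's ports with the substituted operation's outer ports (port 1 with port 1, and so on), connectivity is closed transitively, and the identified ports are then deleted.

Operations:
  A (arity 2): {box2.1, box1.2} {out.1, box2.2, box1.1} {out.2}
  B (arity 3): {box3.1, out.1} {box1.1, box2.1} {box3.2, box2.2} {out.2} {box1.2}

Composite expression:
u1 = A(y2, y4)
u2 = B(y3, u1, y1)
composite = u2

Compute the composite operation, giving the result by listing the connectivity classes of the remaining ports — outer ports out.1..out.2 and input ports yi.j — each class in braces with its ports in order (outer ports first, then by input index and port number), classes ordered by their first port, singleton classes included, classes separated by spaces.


{out.1, y1.1} {out.2} {y1.2} {y2.1, y3.1, y4.2} {y2.2, y4.1} {y3.2}

After gluing at B, chains via deleted ports link the y-ports.
stage A: inputs (y2, y4), connectivity {out.1, y2.1, y4.2} {out.2} {y2.2, y4.1}, out.j its boundary
stage B: inputs (y3, y2, y4, y1), connectivity {out.1, y1.1} {out.2} {y1.2} {y2.1, y3.1, y4.2} {y2.2, y4.1} {y3.2}, out.j its boundary


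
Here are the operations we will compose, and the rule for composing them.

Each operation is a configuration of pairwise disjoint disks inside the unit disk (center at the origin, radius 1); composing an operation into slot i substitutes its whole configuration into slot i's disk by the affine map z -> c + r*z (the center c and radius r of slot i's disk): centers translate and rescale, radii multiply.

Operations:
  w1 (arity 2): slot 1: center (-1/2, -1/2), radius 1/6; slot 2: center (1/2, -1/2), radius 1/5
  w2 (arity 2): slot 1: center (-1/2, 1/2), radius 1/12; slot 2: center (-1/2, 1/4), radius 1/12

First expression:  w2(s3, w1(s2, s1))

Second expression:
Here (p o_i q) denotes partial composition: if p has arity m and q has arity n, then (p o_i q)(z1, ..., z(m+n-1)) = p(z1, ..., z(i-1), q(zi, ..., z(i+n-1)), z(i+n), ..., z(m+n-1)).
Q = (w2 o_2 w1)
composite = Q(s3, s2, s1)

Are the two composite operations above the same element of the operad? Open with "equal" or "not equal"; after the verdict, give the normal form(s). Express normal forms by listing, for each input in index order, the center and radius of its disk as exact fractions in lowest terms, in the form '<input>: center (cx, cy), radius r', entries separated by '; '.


equal: each reduces to s1: center (-11/24, 5/24), radius 1/60; s2: center (-13/24, 5/24), radius 1/72; s3: center (-1/2, 1/2), radius 1/12

The first expression, normalized: s1: center (-11/24, 5/24), radius 1/60; s2: center (-13/24, 5/24), radius 1/72; s3: center (-1/2, 1/2), radius 1/12
The second expression, normalized: s1: center (-11/24, 5/24), radius 1/60; s2: center (-13/24, 5/24), radius 1/72; s3: center (-1/2, 1/2), radius 1/12
Identical normal forms: equal.


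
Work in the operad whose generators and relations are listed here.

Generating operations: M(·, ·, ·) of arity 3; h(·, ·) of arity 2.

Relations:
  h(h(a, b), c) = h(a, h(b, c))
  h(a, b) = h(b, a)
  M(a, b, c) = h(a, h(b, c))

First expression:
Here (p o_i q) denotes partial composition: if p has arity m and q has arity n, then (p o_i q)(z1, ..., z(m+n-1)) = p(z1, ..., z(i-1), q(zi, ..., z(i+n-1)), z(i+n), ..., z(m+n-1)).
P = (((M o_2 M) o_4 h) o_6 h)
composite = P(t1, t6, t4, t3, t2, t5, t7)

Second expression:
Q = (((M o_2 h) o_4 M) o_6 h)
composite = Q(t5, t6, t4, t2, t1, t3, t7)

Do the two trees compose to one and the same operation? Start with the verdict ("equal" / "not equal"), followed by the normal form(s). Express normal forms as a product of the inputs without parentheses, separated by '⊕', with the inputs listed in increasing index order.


equal — both sides give t1 ⊕ t2 ⊕ t3 ⊕ t4 ⊕ t5 ⊕ t6 ⊕ t7


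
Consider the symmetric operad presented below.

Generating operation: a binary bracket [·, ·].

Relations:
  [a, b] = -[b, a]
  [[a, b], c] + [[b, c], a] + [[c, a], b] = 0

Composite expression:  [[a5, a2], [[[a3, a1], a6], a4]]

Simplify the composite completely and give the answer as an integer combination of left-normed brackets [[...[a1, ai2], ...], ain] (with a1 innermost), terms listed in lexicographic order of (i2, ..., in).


-[[[[[a1, a3], a6], a4], a2], a5] + [[[[[a1, a3], a6], a4], a5], a2]


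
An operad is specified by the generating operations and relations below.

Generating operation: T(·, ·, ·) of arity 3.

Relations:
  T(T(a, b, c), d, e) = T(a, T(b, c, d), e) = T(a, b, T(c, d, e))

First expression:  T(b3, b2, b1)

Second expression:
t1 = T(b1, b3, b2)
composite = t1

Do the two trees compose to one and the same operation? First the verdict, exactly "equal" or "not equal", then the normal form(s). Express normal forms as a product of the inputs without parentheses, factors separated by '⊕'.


not equal — first b3 ⊕ b2 ⊕ b1, second b1 ⊕ b3 ⊕ b2

The first expression, normalized: b3 ⊕ b2 ⊕ b1
The second expression, normalized: b1 ⊕ b3 ⊕ b2
The forms do not match — not equal.


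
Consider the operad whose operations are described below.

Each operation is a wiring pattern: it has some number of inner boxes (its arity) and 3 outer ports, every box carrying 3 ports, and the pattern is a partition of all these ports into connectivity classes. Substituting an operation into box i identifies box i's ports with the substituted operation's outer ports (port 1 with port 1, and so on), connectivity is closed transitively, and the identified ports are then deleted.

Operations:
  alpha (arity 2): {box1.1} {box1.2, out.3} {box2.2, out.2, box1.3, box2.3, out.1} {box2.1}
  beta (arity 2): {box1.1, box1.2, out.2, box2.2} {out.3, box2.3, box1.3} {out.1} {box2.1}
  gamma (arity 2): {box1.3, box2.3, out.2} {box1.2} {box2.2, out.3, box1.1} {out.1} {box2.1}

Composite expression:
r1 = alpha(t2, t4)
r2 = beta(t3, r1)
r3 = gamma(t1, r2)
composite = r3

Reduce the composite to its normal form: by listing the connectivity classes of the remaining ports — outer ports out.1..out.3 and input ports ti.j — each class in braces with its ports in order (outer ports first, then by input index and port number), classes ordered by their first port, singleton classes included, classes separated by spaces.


{out.1} {out.2, t1.3, t2.2, t3.3} {out.3, t1.1, t2.3, t3.1, t3.2, t4.2, t4.3} {t1.2} {t2.1} {t4.1}

After gluing at gamma, chains via deleted ports link the t-ports.
alpha over (t2, t4) gives {out.1, out.2, t2.3, t4.2, t4.3} {out.3, t2.2} {t2.1} {t4.1}, out.j being that stage's outer ports
beta over (t3, t2, t4) gives {out.1} {out.2, t2.3, t3.1, t3.2, t4.2, t4.3} {out.3, t2.2, t3.3} {t2.1} {t4.1}, out.j being that stage's outer ports
gamma over (t1, t3, t2, t4) gives {out.1} {out.2, t1.3, t2.2, t3.3} {out.3, t1.1, t2.3, t3.1, t3.2, t4.2, t4.3} {t1.2} {t2.1} {t4.1}, out.j being that stage's outer ports


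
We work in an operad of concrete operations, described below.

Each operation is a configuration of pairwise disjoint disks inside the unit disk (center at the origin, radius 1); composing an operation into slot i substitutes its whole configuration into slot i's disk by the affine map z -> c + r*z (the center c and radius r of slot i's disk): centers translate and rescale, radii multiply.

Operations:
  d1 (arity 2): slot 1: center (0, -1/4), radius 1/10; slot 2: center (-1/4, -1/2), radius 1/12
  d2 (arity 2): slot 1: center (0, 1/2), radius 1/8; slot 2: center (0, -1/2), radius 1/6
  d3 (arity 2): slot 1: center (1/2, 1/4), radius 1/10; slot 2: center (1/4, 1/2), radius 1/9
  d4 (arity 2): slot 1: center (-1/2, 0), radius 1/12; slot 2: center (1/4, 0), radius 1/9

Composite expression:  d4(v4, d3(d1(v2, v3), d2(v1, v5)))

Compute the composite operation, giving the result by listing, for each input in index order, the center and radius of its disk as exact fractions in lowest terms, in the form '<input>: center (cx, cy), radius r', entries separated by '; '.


Affine substitution under d4: radii multiply and v-centers shift.
input v4: composing its 1 substitution step yields center (-1/2, 0), radius 1/12
input v2: composing its 3 substitution steps yields center (11/36, 1/40), radius 1/900
input v3: composing its 3 substitution steps yields center (109/360, 1/45), radius 1/1080
input v1: composing its 3 substitution steps yields center (5/18, 5/81), radius 1/648
input v5: composing its 3 substitution steps yields center (5/18, 4/81), radius 1/486

v1: center (5/18, 5/81), radius 1/648; v2: center (11/36, 1/40), radius 1/900; v3: center (109/360, 1/45), radius 1/1080; v4: center (-1/2, 0), radius 1/12; v5: center (5/18, 4/81), radius 1/486


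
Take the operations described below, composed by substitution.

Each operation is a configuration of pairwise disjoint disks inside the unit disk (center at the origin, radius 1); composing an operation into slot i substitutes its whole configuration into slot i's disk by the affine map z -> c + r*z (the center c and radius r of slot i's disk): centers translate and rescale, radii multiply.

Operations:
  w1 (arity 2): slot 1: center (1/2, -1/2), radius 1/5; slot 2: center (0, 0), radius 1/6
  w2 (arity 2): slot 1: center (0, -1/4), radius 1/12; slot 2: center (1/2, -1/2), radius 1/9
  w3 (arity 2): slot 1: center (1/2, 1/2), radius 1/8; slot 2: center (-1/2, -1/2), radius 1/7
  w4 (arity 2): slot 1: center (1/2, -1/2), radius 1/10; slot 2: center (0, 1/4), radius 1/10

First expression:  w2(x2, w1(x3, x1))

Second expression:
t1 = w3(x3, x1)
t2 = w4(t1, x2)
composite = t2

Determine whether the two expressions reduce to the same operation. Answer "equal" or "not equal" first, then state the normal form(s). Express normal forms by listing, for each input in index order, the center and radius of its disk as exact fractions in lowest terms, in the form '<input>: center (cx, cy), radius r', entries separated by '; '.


The first expression reduces to x1: center (1/2, -1/2), radius 1/54; x2: center (0, -1/4), radius 1/12; x3: center (5/9, -5/9), radius 1/45
The second expression reduces to x1: center (9/20, -11/20), radius 1/70; x2: center (0, 1/4), radius 1/10; x3: center (11/20, -9/20), radius 1/80
Distinct normal forms: not equal.

not equal: they reduce to x1: center (1/2, -1/2), radius 1/54; x2: center (0, -1/4), radius 1/12; x3: center (5/9, -5/9), radius 1/45 and x1: center (9/20, -11/20), radius 1/70; x2: center (0, 1/4), radius 1/10; x3: center (11/20, -9/20), radius 1/80


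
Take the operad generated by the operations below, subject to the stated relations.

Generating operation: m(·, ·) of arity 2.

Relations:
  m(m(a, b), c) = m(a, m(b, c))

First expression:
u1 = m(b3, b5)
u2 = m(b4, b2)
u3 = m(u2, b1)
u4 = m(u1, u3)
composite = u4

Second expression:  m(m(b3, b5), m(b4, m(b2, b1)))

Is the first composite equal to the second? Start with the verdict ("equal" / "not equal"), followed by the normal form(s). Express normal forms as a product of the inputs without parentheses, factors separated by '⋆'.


The first composite normalizes to b3 ⋆ b5 ⋆ b4 ⋆ b2 ⋆ b1
The second composite normalizes to b3 ⋆ b5 ⋆ b4 ⋆ b2 ⋆ b1
The normal forms match — equal.

equal; both compose to b3 ⋆ b5 ⋆ b4 ⋆ b2 ⋆ b1


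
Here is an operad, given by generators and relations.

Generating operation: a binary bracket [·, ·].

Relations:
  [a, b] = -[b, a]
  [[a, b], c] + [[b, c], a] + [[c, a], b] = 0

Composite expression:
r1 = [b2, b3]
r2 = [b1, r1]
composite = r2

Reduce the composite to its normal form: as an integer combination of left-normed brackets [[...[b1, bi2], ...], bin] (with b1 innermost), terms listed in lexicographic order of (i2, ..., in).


[[b1, b2], b3] - [[b1, b3], b2]

Expand each bracket as ab - ba; the b1-initial words give the coefficients.
Composite bracket: [b1, [b2, b3]]
Under [a, b] = ab - ba we get 4 signed associative words (2^2 = 4).
Collect the words opening with b1:
  word b1b2b3 has sign +1, contributing +[[b1, b2], b3]
  word b1b3b2 has sign -1, contributing -[[b1, b3], b2]


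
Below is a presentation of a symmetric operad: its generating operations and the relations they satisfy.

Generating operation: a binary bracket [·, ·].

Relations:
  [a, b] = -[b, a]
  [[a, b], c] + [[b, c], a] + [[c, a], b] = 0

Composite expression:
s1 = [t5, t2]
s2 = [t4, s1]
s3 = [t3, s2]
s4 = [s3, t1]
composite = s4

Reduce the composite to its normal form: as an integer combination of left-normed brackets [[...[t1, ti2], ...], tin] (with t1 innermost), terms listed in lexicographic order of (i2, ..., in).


[[[[t1, t2], t5], t4], t3] - [[[[t1, t3], t2], t5], t4] + [[[[t1, t3], t4], t2], t5] - [[[[t1, t3], t4], t5], t2] + [[[[t1, t3], t5], t2], t4] - [[[[t1, t4], t2], t5], t3] + [[[[t1, t4], t5], t2], t3] - [[[[t1, t5], t2], t4], t3]

Antisymmetry and Jacobi reduce to t1-anchored left-normed brackets.
Composite bracket: [[t3, [t4, [t5, t2]]], t1]
Expanding via [a, b] = ab - ba: 16 signed words (2^4 = 16).
Words beginning with t1 determine it all:
  t1t2t5t4t3 (sign +1) contributes +[[[[t1, t2], t5], t4], t3]
  t1t3t2t5t4 (sign -1) contributes -[[[[t1, t3], t2], t5], t4]
  t1t3t4t2t5 (sign +1) contributes +[[[[t1, t3], t4], t2], t5]
  t1t3t4t5t2 (sign -1) contributes -[[[[t1, t3], t4], t5], t2]
  t1t3t5t2t4 (sign +1) contributes +[[[[t1, t3], t5], t2], t4]
  t1t4t2t5t3 (sign -1) contributes -[[[[t1, t4], t2], t5], t3]
  t1t4t5t2t3 (sign +1) contributes +[[[[t1, t4], t5], t2], t3]
  t1t5t2t4t3 (sign -1) contributes -[[[[t1, t5], t2], t4], t3]


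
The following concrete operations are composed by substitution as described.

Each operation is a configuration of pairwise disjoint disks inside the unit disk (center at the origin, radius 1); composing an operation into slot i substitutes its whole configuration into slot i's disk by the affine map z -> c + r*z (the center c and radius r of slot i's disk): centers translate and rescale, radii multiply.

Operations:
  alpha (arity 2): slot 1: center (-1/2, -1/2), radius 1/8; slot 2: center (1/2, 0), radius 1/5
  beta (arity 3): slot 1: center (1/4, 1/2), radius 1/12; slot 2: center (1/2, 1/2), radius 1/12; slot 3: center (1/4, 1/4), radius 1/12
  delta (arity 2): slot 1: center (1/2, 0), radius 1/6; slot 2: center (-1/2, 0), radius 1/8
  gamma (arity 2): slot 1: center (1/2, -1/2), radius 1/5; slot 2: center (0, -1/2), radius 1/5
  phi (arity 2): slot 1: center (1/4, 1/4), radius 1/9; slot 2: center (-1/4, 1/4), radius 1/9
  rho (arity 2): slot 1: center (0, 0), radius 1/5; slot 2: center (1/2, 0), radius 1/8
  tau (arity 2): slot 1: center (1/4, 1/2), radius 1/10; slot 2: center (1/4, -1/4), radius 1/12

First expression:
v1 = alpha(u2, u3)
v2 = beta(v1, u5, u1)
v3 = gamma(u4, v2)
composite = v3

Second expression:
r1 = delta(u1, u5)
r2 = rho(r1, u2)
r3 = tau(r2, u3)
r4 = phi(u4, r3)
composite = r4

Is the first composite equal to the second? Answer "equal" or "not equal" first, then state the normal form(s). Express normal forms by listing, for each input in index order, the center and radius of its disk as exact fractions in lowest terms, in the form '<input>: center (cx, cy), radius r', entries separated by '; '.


not equal: they reduce to u1: center (1/20, -9/20), radius 1/60; u2: center (1/24, -49/120), radius 1/480; u3: center (7/120, -2/5), radius 1/300; u4: center (1/2, -1/2), radius 1/5; u5: center (1/10, -2/5), radius 1/60 and u1: center (-199/900, 11/36), radius 1/2700; u2: center (-13/60, 11/36), radius 1/720; u3: center (-2/9, 2/9), radius 1/108; u4: center (1/4, 1/4), radius 1/9; u5: center (-67/300, 11/36), radius 1/3600

The first expression, normalized: u1: center (1/20, -9/20), radius 1/60; u2: center (1/24, -49/120), radius 1/480; u3: center (7/120, -2/5), radius 1/300; u4: center (1/2, -1/2), radius 1/5; u5: center (1/10, -2/5), radius 1/60
The second expression, normalized: u1: center (-199/900, 11/36), radius 1/2700; u2: center (-13/60, 11/36), radius 1/720; u3: center (-2/9, 2/9), radius 1/108; u4: center (1/4, 1/4), radius 1/9; u5: center (-67/300, 11/36), radius 1/3600
Different reductions; not equal.


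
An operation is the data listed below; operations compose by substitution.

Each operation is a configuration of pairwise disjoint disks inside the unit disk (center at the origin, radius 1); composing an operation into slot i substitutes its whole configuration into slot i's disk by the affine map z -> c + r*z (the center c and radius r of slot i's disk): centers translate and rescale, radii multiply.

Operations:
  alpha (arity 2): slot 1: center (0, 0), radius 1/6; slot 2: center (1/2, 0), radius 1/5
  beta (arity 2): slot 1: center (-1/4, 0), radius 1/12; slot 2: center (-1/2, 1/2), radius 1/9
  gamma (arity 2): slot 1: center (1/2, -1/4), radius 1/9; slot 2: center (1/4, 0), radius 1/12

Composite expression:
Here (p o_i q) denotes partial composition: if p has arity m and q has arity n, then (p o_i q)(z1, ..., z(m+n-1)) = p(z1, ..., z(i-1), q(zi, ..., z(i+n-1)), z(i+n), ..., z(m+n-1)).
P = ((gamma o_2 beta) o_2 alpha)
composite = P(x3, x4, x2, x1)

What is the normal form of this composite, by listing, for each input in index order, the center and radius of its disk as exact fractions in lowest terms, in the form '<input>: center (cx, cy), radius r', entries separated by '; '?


x1: center (5/24, 1/24), radius 1/108; x2: center (67/288, 0), radius 1/720; x3: center (1/2, -1/4), radius 1/9; x4: center (11/48, 0), radius 1/864


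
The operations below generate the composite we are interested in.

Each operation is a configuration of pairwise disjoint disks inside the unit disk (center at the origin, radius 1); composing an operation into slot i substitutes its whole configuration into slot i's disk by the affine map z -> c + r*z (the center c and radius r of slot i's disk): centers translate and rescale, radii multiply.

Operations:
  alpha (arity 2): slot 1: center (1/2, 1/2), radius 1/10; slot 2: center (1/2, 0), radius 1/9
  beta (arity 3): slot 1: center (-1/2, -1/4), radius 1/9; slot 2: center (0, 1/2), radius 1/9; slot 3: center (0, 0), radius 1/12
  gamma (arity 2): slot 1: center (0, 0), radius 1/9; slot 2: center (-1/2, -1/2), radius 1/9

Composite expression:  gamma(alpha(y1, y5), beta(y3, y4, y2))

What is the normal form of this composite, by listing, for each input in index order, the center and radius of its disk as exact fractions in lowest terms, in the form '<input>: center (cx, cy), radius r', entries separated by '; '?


y1: center (1/18, 1/18), radius 1/90; y2: center (-1/2, -1/2), radius 1/108; y3: center (-5/9, -19/36), radius 1/81; y4: center (-1/2, -4/9), radius 1/81; y5: center (1/18, 0), radius 1/81

Nesting under gamma composes maps z -> c + r*z down each y-path.
input y1: composing its 2 substitution steps yields center (1/18, 1/18), radius 1/90
input y5: composing its 2 substitution steps yields center (1/18, 0), radius 1/81
input y3: composing its 2 substitution steps yields center (-5/9, -19/36), radius 1/81
input y4: composing its 2 substitution steps yields center (-1/2, -4/9), radius 1/81
input y2: composing its 2 substitution steps yields center (-1/2, -1/2), radius 1/108


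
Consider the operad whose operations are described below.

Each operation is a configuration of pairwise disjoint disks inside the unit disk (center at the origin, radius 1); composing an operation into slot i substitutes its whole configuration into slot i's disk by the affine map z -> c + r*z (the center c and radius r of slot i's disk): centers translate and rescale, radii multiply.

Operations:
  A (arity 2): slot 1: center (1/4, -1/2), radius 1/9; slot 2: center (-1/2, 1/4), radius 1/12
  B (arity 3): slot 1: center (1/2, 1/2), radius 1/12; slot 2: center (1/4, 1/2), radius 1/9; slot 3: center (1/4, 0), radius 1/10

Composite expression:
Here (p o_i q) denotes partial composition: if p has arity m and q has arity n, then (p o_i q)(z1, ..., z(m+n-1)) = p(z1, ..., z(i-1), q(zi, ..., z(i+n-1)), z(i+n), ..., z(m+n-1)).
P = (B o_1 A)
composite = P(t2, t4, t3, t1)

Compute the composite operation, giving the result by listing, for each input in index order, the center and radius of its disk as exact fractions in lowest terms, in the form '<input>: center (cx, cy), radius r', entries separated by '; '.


Only the slot chain above each t matters under B; compose those maps.
for t2, the 2-step affine chain lands on center (25/48, 11/24), radius 1/108
for t4, the 2-step affine chain lands on center (11/24, 25/48), radius 1/144
for t3, the 1-step affine chain lands on center (1/4, 1/2), radius 1/9
for t1, the 1-step affine chain lands on center (1/4, 0), radius 1/10

t1: center (1/4, 0), radius 1/10; t2: center (25/48, 11/24), radius 1/108; t3: center (1/4, 1/2), radius 1/9; t4: center (11/24, 25/48), radius 1/144


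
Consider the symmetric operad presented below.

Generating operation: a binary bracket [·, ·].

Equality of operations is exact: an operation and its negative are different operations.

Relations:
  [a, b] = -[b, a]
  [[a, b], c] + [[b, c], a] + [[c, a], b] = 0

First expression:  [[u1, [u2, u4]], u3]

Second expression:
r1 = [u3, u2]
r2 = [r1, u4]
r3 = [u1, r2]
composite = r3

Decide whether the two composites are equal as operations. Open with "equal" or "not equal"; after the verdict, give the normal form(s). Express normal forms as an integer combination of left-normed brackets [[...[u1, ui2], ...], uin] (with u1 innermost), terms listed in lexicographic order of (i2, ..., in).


In normal form, the first expression is [[[u1, u2], u4], u3] - [[[u1, u4], u2], u3]
In normal form, the second expression is -[[[u1, u2], u3], u4] + [[[u1, u3], u2], u4] + [[[u1, u4], u2], u3] - [[[u1, u4], u3], u2]
The forms do not match — not equal.

not equal; the first gives [[[u1, u2], u4], u3] - [[[u1, u4], u2], u3] and the second -[[[u1, u2], u3], u4] + [[[u1, u3], u2], u4] + [[[u1, u4], u2], u3] - [[[u1, u4], u3], u2]


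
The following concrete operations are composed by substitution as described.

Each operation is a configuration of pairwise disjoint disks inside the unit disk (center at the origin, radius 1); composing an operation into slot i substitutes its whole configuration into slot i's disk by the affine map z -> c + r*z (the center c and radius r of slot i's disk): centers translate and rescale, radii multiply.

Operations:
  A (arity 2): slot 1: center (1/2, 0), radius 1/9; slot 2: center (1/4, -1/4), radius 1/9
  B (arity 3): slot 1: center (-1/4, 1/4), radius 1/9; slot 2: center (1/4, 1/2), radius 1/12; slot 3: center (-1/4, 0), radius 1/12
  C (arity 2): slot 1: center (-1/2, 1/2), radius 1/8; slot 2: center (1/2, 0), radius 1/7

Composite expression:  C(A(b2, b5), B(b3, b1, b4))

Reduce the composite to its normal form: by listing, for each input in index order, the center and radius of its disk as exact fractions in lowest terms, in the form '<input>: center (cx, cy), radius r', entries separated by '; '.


b1: center (15/28, 1/14), radius 1/84; b2: center (-7/16, 1/2), radius 1/72; b3: center (13/28, 1/28), radius 1/63; b4: center (13/28, 0), radius 1/84; b5: center (-15/32, 15/32), radius 1/72

Nesting under C composes maps z -> c + r*z down each b-path.
input b2: applying the 2 nested substitutions gives center (-7/16, 1/2), radius 1/72
input b5: applying the 2 nested substitutions gives center (-15/32, 15/32), radius 1/72
input b3: applying the 2 nested substitutions gives center (13/28, 1/28), radius 1/63
input b1: applying the 2 nested substitutions gives center (15/28, 1/14), radius 1/84
input b4: applying the 2 nested substitutions gives center (13/28, 0), radius 1/84
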